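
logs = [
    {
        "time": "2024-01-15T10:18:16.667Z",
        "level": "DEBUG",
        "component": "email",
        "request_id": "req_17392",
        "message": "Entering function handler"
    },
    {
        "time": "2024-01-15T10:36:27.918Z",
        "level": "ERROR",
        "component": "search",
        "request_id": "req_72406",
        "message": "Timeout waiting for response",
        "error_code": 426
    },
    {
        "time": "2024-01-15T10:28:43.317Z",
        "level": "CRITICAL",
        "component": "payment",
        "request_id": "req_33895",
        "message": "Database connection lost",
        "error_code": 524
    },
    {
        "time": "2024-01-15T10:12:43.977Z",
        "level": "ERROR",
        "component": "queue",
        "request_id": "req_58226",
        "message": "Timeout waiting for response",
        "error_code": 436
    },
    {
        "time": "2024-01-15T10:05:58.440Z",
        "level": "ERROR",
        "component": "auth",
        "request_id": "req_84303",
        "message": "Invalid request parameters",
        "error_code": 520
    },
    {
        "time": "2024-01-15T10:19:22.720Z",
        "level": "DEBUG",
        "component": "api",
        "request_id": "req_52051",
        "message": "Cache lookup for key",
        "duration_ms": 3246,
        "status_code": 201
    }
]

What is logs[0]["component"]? "email"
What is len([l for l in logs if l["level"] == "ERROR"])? 3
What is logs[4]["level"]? "ERROR"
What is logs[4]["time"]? "2024-01-15T10:05:58.440Z"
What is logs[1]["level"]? "ERROR"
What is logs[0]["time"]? "2024-01-15T10:18:16.667Z"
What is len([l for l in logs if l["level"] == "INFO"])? 0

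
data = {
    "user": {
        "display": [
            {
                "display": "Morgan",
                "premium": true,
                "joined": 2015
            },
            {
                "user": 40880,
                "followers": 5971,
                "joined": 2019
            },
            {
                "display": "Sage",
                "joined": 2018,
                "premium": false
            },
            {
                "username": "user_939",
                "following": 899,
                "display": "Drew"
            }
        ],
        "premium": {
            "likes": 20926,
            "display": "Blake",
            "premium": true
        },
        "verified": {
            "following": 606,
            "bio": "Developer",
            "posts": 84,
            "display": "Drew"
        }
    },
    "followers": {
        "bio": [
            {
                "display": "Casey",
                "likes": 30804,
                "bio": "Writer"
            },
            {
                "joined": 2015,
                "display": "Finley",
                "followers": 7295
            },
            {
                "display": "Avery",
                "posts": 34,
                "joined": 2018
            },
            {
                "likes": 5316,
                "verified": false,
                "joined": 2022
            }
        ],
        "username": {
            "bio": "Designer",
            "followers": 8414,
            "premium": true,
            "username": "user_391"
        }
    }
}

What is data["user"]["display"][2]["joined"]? 2018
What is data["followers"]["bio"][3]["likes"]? 5316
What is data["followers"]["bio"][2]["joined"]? 2018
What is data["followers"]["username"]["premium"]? True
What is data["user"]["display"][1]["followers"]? 5971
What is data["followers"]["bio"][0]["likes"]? 30804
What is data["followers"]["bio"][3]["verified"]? False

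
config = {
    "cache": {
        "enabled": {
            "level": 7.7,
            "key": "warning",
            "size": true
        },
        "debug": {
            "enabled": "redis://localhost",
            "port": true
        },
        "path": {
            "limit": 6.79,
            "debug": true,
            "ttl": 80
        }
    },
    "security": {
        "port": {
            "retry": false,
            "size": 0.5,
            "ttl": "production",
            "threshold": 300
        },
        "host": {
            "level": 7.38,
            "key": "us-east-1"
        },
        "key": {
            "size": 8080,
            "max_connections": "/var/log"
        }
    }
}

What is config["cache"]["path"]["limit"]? 6.79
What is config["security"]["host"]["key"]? "us-east-1"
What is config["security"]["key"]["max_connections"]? "/var/log"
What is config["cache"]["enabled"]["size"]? True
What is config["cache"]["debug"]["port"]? True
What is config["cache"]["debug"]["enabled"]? "redis://localhost"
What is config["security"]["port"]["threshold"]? 300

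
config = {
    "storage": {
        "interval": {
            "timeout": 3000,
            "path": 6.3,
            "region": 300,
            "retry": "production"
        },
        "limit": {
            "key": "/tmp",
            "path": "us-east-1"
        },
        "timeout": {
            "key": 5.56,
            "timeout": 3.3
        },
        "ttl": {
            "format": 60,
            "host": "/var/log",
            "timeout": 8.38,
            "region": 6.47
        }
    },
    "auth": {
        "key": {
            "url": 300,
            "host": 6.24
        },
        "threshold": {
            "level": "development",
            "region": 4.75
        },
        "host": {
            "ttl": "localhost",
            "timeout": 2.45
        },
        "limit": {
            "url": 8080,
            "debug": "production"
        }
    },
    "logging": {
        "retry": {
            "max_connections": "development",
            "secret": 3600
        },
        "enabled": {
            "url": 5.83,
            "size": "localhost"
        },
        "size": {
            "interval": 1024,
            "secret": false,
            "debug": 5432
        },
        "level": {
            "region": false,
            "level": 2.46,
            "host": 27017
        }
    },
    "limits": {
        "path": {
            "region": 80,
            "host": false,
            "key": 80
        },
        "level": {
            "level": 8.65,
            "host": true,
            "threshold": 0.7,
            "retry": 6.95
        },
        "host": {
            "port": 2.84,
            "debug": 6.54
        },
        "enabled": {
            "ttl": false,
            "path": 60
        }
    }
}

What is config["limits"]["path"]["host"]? False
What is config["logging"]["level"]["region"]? False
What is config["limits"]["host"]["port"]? 2.84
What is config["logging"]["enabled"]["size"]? "localhost"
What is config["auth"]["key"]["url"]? 300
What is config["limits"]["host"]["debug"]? 6.54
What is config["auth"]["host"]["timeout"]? 2.45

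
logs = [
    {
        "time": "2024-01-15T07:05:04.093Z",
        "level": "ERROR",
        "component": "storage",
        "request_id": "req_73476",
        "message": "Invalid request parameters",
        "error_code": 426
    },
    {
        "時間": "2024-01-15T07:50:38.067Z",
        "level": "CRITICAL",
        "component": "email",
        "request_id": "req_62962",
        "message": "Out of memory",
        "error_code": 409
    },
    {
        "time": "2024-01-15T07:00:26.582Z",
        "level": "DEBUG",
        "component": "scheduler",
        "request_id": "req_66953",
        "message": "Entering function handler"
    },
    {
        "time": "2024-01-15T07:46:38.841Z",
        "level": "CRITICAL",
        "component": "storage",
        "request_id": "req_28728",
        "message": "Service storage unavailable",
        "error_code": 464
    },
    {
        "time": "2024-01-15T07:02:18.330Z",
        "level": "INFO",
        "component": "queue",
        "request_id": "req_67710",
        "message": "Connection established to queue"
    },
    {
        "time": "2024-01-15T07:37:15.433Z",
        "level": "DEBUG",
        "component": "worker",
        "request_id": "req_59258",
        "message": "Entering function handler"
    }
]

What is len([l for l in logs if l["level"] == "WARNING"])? 0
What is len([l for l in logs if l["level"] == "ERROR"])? 1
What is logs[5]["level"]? "DEBUG"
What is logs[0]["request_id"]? "req_73476"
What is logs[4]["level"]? "INFO"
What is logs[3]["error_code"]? 464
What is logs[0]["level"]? "ERROR"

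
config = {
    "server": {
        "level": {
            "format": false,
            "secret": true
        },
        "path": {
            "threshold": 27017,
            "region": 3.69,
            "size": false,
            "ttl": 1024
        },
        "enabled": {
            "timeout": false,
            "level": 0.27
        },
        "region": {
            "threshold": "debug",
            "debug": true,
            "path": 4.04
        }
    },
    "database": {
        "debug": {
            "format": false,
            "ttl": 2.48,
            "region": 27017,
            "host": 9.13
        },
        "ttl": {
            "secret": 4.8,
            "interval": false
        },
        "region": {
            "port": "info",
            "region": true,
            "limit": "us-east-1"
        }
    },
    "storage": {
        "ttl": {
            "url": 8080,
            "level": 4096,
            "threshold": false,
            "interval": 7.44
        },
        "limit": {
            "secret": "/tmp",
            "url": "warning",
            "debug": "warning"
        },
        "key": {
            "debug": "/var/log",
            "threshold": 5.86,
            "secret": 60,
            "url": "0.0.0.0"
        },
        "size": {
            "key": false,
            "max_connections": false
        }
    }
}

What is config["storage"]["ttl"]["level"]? 4096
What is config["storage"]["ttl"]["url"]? 8080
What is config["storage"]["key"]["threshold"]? 5.86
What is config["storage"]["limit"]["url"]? "warning"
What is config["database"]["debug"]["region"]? 27017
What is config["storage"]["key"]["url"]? "0.0.0.0"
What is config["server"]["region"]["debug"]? True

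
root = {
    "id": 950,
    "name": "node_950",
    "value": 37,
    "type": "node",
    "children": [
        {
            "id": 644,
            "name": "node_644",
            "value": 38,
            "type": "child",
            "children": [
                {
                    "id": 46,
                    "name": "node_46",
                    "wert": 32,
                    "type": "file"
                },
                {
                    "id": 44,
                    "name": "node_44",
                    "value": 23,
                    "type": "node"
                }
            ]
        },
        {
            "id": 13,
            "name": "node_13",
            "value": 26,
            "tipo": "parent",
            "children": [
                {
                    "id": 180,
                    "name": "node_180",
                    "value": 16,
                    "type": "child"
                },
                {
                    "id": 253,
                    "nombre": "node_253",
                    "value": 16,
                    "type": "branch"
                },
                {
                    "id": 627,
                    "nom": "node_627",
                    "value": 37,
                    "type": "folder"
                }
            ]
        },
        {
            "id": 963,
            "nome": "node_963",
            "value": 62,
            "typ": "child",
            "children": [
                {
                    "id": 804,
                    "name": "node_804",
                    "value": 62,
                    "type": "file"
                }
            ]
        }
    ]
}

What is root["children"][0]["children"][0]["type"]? "file"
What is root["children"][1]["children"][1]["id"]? 253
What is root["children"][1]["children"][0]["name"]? "node_180"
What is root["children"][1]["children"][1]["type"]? "branch"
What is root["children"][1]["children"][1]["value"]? 16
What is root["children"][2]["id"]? 963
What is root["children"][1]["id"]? 13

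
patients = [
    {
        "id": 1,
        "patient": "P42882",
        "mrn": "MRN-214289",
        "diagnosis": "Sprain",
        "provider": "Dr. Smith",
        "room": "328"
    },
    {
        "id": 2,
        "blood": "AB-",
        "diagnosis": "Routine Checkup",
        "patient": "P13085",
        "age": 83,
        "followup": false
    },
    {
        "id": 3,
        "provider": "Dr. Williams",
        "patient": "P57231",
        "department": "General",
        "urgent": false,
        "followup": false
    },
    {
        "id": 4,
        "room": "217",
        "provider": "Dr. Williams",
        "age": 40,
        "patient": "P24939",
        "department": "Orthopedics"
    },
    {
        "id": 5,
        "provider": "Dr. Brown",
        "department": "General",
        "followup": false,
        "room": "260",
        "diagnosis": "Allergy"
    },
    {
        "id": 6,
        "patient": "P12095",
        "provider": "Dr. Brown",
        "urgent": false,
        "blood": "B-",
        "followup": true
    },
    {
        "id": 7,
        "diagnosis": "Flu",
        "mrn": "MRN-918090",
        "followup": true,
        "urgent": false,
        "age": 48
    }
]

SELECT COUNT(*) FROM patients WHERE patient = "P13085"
1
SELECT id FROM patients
[1, 2, 3, 4, 5, 6, 7]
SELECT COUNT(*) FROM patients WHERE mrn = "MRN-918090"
1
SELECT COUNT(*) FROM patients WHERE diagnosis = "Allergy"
1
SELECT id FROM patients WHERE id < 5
[1, 2, 3, 4]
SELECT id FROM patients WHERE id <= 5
[1, 2, 3, 4, 5]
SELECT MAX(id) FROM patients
7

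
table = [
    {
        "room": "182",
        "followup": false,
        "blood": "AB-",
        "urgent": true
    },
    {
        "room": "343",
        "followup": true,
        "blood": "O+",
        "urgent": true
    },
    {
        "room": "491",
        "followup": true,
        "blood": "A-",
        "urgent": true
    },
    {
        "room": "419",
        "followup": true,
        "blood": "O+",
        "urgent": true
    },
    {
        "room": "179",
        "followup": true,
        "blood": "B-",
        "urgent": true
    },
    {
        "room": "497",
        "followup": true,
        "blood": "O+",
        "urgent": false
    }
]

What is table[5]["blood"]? "O+"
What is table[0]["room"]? "182"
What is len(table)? 6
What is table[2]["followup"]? True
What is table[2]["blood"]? "A-"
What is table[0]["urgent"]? True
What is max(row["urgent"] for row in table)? True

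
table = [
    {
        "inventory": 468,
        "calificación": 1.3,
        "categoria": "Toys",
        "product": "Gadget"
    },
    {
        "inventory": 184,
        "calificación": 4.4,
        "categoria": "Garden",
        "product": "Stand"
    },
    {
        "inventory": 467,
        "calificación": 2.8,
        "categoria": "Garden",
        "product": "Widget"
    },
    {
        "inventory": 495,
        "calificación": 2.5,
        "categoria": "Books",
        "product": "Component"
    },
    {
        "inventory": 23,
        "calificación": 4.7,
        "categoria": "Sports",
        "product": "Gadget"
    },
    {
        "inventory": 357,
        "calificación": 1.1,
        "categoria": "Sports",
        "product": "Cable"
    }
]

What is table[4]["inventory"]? 23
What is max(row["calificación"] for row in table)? 4.7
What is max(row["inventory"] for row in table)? 495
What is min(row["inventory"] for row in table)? 23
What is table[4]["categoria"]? "Sports"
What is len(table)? 6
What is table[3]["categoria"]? "Books"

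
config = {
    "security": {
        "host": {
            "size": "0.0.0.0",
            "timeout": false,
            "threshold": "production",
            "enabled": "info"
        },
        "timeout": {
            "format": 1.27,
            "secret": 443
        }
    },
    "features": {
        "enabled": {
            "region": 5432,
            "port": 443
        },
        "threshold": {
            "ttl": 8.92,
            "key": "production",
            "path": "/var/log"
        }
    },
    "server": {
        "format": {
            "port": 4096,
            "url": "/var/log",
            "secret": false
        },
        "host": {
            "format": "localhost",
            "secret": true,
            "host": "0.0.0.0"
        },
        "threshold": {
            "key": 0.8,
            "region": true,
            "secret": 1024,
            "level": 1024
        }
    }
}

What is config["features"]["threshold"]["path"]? "/var/log"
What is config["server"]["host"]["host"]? "0.0.0.0"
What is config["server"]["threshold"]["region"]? True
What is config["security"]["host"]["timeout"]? False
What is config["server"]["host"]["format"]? "localhost"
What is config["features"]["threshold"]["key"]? "production"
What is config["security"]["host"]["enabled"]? "info"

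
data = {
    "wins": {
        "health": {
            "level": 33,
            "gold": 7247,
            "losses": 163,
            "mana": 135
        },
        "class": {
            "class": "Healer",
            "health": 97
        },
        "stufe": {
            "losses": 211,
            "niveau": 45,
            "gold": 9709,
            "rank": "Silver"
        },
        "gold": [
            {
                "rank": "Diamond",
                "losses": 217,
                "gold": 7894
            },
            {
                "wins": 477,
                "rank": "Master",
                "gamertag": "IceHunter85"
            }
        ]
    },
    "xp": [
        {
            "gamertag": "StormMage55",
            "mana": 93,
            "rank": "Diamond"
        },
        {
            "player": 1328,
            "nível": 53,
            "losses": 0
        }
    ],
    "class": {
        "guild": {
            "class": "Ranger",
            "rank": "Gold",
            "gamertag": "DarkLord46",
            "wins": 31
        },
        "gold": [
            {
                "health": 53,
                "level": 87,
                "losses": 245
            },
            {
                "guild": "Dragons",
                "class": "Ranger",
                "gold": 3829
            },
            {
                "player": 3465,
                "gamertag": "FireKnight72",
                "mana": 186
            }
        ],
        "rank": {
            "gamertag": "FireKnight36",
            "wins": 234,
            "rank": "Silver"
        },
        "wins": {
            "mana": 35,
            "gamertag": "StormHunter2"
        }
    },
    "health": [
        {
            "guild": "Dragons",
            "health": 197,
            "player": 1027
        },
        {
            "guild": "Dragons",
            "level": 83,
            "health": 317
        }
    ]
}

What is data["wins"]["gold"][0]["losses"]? 217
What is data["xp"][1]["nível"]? 53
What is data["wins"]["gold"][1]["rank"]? "Master"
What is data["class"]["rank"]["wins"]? 234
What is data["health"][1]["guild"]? "Dragons"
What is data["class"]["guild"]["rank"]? "Gold"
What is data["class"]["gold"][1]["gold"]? 3829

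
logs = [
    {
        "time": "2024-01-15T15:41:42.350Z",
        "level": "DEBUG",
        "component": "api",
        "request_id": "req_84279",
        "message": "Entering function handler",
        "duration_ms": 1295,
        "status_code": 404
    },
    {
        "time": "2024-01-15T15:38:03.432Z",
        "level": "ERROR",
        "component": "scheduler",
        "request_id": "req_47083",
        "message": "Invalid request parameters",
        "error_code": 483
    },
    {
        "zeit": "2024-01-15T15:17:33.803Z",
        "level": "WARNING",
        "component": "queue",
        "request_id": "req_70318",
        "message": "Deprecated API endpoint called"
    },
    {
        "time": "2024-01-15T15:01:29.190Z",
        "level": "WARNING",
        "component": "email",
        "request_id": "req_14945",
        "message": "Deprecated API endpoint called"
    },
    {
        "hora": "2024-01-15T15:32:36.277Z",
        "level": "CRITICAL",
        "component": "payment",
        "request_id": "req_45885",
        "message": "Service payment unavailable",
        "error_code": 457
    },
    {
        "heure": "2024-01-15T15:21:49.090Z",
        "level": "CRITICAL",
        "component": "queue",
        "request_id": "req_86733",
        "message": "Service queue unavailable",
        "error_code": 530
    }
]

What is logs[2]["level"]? "WARNING"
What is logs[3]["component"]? "email"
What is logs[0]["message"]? "Entering function handler"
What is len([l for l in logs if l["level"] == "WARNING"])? 2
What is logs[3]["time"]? "2024-01-15T15:01:29.190Z"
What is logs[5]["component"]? "queue"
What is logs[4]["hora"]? "2024-01-15T15:32:36.277Z"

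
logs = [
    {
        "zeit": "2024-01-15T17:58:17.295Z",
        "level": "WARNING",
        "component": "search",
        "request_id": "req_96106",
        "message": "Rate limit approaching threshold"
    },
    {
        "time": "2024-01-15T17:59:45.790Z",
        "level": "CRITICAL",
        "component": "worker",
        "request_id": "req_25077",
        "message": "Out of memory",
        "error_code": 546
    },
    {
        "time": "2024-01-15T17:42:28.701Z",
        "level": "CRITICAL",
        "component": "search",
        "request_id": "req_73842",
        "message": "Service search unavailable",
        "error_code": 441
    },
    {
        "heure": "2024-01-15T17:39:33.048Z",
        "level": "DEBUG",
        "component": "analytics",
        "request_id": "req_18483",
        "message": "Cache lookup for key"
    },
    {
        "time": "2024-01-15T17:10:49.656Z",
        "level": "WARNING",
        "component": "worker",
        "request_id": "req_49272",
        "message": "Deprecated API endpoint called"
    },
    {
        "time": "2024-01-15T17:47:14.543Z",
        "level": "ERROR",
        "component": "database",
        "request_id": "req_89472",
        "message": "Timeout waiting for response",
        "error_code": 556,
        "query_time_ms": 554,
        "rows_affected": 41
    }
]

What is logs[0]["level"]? "WARNING"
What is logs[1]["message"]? "Out of memory"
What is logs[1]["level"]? "CRITICAL"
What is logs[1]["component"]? "worker"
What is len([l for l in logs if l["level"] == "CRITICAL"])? 2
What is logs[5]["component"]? "database"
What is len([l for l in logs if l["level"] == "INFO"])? 0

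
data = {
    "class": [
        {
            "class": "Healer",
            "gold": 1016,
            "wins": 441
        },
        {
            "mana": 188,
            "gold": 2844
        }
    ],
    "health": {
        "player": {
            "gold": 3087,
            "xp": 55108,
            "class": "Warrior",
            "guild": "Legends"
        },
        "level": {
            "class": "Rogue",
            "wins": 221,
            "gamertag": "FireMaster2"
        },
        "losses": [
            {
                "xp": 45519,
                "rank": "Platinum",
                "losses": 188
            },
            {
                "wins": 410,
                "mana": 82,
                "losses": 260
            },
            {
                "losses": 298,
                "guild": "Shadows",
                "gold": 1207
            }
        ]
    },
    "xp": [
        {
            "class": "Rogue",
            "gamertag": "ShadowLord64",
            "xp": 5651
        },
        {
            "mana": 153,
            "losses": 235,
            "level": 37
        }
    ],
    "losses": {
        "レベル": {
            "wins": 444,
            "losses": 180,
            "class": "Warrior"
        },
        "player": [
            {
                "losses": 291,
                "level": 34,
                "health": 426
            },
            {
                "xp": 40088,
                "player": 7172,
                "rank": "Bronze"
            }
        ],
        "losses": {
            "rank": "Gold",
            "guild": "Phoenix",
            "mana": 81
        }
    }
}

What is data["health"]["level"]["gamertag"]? "FireMaster2"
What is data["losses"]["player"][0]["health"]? 426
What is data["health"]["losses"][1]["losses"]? 260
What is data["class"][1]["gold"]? 2844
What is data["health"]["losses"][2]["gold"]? 1207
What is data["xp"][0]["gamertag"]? "ShadowLord64"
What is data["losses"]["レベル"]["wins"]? 444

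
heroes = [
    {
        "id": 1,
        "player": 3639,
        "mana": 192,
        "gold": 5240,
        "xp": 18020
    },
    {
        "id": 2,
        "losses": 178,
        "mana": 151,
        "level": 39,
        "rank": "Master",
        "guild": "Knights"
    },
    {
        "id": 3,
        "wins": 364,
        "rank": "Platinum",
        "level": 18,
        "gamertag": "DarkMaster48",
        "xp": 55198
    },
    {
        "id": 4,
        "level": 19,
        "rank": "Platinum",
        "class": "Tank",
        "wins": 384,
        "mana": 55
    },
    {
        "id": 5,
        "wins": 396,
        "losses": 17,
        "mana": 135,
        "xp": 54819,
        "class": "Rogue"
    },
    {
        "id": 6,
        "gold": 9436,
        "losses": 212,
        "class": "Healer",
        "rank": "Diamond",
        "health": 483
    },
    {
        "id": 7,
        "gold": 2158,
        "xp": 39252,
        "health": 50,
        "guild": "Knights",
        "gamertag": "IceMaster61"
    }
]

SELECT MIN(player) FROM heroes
3639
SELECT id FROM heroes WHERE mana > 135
[1, 2]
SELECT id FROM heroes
[1, 2, 3, 4, 5, 6, 7]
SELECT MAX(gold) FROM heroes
9436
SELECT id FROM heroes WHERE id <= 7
[1, 2, 3, 4, 5, 6, 7]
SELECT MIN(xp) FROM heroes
18020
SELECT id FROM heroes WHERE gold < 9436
[1, 7]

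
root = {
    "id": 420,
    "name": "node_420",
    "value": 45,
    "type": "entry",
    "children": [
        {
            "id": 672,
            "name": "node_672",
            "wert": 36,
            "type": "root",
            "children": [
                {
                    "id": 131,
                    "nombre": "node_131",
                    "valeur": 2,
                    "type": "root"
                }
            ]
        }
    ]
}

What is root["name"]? "node_420"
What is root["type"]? "entry"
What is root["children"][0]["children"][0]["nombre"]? "node_131"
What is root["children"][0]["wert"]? 36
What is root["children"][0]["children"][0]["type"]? "root"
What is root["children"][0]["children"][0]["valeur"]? 2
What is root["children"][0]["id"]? 672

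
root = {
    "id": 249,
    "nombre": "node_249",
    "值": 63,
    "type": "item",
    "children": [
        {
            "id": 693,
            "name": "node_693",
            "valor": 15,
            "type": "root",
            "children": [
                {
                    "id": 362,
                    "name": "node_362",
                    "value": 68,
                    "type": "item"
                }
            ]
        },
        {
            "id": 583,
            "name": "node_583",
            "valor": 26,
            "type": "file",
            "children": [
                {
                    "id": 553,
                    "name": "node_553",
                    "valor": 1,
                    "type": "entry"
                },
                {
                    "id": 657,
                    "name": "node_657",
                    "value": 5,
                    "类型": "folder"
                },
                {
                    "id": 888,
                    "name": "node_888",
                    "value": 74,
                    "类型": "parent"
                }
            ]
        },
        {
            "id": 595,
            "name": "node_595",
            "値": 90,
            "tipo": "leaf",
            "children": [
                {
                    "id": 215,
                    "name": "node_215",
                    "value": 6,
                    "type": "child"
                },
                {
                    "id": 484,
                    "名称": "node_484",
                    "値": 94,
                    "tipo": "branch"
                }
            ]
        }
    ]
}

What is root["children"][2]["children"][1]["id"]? 484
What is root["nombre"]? "node_249"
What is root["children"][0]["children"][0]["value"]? 68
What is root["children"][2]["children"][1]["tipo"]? "branch"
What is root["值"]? 63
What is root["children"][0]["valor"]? 15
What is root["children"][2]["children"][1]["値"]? 94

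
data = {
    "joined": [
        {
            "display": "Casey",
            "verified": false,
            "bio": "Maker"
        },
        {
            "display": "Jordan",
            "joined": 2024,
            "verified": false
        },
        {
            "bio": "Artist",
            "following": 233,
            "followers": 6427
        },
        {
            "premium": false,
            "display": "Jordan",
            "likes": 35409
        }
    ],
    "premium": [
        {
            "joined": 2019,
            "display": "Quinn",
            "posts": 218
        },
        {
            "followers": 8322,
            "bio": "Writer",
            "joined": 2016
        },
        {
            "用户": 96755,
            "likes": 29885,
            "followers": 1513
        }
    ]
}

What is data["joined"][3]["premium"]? False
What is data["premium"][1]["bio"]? "Writer"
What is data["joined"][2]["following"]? 233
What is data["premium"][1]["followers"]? 8322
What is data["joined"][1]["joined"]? 2024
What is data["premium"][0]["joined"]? 2019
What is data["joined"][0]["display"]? "Casey"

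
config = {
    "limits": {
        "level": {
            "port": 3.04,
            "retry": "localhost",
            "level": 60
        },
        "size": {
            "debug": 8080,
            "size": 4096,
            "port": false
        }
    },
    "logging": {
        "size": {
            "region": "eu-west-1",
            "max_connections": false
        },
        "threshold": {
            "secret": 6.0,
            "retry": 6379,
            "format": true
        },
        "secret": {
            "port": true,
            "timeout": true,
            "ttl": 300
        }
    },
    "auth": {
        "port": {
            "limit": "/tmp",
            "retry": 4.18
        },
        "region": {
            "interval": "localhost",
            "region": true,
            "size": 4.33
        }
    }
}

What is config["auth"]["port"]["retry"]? 4.18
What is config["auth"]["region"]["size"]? 4.33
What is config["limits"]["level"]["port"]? 3.04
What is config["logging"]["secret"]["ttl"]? 300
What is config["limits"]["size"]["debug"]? 8080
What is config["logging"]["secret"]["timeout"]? True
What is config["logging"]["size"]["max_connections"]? False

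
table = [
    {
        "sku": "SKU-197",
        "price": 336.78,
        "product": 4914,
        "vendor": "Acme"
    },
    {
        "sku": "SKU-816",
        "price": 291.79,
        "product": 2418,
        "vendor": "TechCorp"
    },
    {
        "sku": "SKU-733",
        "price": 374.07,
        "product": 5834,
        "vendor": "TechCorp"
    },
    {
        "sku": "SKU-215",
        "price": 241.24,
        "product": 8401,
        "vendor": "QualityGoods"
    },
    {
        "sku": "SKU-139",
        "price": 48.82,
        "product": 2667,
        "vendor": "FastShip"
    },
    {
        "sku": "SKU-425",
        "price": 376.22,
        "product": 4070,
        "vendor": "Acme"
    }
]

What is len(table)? 6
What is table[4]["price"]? 48.82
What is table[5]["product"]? 4070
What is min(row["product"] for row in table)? 2418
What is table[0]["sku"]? "SKU-197"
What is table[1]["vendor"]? "TechCorp"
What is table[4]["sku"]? "SKU-139"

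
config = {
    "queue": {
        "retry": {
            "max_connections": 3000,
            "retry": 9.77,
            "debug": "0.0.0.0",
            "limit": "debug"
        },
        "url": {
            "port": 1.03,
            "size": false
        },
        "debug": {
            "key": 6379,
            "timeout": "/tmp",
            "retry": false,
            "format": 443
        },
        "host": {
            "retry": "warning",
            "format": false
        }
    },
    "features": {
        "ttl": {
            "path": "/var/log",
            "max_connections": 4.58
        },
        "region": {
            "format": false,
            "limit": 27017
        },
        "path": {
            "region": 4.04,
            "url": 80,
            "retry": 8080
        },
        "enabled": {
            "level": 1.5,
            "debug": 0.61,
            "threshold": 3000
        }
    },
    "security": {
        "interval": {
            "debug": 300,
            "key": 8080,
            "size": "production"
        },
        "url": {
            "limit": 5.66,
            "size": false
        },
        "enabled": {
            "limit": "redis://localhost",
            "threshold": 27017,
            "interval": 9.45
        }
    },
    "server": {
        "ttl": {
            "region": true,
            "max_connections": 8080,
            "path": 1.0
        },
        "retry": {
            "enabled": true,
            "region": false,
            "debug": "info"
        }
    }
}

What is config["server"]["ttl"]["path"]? 1.0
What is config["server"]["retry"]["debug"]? "info"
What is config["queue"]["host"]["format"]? False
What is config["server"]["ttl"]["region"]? True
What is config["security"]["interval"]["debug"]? 300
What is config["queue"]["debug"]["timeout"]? "/tmp"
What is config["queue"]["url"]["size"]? False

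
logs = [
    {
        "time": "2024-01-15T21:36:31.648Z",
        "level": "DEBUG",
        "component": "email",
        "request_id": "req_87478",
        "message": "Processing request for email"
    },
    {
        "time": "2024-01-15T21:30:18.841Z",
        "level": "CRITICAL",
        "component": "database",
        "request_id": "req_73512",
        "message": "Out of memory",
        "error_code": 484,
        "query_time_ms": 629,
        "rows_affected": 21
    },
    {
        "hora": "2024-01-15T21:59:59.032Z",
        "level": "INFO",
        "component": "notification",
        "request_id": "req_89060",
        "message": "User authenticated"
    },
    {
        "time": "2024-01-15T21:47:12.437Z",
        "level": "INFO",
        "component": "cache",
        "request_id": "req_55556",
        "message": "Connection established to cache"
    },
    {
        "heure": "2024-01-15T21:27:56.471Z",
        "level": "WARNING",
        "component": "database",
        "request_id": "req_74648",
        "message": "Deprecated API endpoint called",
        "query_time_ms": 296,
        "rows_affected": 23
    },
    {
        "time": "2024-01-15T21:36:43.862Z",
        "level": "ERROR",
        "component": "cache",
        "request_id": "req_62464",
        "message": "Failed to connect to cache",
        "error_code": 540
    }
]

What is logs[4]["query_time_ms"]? 296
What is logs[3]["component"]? "cache"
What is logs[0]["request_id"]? "req_87478"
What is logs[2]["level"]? "INFO"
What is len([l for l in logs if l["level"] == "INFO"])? 2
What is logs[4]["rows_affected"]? 23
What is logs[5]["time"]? "2024-01-15T21:36:43.862Z"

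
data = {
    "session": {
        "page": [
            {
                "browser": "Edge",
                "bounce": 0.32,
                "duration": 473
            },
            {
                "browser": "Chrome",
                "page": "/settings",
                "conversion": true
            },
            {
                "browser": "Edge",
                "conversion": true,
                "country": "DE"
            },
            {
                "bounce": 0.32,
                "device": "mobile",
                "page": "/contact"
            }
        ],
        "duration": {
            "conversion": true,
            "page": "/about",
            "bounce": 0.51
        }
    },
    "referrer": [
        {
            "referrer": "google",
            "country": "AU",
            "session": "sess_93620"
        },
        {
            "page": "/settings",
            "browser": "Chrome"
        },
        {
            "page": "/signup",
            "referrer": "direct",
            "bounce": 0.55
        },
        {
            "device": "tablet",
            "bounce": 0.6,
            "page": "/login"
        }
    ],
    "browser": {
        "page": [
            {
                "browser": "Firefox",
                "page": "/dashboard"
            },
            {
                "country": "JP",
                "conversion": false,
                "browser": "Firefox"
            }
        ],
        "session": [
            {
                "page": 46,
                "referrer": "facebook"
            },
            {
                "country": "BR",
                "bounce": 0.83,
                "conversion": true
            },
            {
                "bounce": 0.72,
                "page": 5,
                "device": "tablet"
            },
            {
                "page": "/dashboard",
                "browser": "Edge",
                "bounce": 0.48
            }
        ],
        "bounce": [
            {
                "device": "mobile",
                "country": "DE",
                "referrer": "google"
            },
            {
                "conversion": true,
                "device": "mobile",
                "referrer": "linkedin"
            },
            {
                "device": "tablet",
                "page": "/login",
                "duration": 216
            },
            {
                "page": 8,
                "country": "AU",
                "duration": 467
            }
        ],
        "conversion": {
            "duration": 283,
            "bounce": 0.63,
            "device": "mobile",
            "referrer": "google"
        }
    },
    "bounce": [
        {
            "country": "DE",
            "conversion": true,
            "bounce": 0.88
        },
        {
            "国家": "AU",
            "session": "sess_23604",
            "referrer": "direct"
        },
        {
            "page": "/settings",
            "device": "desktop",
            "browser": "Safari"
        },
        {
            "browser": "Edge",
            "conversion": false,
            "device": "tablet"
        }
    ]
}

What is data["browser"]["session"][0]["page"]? 46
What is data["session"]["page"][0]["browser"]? "Edge"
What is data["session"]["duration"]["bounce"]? 0.51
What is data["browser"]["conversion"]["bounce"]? 0.63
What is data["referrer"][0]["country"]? "AU"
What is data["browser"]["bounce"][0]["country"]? "DE"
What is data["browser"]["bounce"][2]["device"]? "tablet"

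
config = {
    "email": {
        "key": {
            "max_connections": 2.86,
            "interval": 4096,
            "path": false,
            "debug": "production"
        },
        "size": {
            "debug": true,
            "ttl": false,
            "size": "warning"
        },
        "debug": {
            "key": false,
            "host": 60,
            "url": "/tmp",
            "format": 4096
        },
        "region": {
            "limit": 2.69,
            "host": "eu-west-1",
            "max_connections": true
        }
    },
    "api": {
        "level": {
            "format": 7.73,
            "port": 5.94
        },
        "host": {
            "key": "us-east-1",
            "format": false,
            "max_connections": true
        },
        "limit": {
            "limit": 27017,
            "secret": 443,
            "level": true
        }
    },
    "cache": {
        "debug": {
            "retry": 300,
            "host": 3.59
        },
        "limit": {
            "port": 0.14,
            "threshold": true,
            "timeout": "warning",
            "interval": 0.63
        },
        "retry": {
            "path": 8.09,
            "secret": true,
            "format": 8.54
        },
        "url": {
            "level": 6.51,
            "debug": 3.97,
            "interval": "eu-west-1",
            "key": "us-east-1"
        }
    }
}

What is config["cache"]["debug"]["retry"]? 300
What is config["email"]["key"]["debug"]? "production"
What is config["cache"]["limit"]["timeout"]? "warning"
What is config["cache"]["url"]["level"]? 6.51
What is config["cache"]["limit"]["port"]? 0.14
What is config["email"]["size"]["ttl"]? False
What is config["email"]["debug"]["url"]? "/tmp"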